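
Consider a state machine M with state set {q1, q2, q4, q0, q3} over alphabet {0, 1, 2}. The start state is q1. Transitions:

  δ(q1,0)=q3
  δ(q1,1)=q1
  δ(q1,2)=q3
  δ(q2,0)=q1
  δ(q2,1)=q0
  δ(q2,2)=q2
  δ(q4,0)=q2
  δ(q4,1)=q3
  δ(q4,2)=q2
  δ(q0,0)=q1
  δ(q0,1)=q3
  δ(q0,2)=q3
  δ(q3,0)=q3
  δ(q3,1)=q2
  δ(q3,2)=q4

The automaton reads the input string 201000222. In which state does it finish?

start at q1
read '2': q1 → q3
read '0': q3 → q3
read '1': q3 → q2
read '0': q2 → q1
read '0': q1 → q3
read '0': q3 → q3
read '2': q3 → q4
read '2': q4 → q2
read '2': q2 → q2

q2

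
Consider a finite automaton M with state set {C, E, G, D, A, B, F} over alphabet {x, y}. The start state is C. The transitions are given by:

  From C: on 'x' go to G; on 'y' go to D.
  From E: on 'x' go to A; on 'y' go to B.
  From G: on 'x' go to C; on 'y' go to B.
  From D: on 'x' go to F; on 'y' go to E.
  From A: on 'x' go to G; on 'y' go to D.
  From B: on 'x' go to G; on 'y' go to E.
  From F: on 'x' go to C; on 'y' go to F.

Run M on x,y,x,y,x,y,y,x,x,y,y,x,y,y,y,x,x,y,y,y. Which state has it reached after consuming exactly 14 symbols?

E

C → G → B → G → B → G → B → E → A → G → B → E → A → D → E
After 14 symbols: E.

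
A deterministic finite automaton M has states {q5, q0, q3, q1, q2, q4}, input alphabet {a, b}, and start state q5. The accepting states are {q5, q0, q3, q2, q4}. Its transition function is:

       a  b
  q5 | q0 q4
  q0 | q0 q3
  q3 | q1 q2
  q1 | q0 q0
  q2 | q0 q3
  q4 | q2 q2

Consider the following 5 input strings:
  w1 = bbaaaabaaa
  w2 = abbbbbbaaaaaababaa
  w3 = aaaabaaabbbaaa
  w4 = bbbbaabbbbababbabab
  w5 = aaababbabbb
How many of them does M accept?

w1:
  start at q5
  read 'b': q5 → q4
  read 'b': q4 → q2
  read 'a': q2 → q0
  read 'a': q0 → q0
  read 'a': q0 → q0
  read 'a': q0 → q0
  read 'b': q0 → q3
  read 'a': q3 → q1
  read 'a': q1 → q0
  read 'a': q0 → q0
  end q0, accepted
w2:
  start at q5
  read 'a': q5 → q0
  read 'b': q0 → q3
  read 'b': q3 → q2
  read 'b': q2 → q3
  read 'b': q3 → q2
  read 'b': q2 → q3
  read 'b': q3 → q2
  read 'a': q2 → q0
  read 'a': q0 → q0
  read 'a': q0 → q0
  read 'a': q0 → q0
  read 'a': q0 → q0
  read 'a': q0 → q0
  read 'b': q0 → q3
  read 'a': q3 → q1
  read 'b': q1 → q0
  read 'a': q0 → q0
  read 'a': q0 → q0
  end q0, accepted
w3:
  start at q5
  read 'a': q5 → q0
  read 'a': q0 → q0
  read 'a': q0 → q0
  read 'a': q0 → q0
  read 'b': q0 → q3
  read 'a': q3 → q1
  read 'a': q1 → q0
  read 'a': q0 → q0
  read 'b': q0 → q3
  read 'b': q3 → q2
  read 'b': q2 → q3
  read 'a': q3 → q1
  read 'a': q1 → q0
  read 'a': q0 → q0
  end q0, accepted
w4:
  start at q5
  read 'b': q5 → q4
  read 'b': q4 → q2
  read 'b': q2 → q3
  read 'b': q3 → q2
  read 'a': q2 → q0
  read 'a': q0 → q0
  read 'b': q0 → q3
  read 'b': q3 → q2
  read 'b': q2 → q3
  read 'b': q3 → q2
  read 'a': q2 → q0
  read 'b': q0 → q3
  read 'a': q3 → q1
  read 'b': q1 → q0
  read 'b': q0 → q3
  read 'a': q3 → q1
  read 'b': q1 → q0
  read 'a': q0 → q0
  read 'b': q0 → q3
  end q3, accepted
w5:
  start at q5
  read 'a': q5 → q0
  read 'a': q0 → q0
  read 'a': q0 → q0
  read 'b': q0 → q3
  read 'a': q3 → q1
  read 'b': q1 → q0
  read 'b': q0 → q3
  read 'a': q3 → q1
  read 'b': q1 → q0
  read 'b': q0 → q3
  read 'b': q3 → q2
  end q2, accepted

5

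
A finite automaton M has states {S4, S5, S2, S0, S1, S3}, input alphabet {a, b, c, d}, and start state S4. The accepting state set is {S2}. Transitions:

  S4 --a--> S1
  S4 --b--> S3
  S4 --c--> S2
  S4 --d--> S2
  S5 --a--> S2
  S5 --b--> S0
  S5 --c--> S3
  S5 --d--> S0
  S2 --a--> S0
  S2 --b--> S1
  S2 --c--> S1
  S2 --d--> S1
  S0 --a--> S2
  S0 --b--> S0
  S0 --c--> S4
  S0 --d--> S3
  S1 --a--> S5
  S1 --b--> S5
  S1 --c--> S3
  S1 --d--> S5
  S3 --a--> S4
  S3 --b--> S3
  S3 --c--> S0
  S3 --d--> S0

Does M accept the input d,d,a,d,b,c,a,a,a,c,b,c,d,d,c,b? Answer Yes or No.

S4 → S2 → S1 → S5 → S0 → S0 → S4 → S1 → S5 → S2 → S1 → S5 → S3 → S0 → S3 → S0 → S0
End state S0 is not accepting.

No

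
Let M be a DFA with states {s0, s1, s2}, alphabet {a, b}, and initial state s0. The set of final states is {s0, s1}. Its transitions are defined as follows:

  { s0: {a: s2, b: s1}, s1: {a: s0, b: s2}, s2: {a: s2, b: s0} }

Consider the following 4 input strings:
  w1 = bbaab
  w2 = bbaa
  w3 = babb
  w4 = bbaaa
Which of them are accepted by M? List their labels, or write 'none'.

w1:
  start at s0
  read 'b': s0 → s1
  read 'b': s1 → s2
  read 'a': s2 → s2
  read 'a': s2 → s2
  read 'b': s2 → s0
  end s0, accepted
w2:
  start at s0
  read 'b': s0 → s1
  read 'b': s1 → s2
  read 'a': s2 → s2
  read 'a': s2 → s2
  end s2, rejected
w3:
  start at s0
  read 'b': s0 → s1
  read 'a': s1 → s0
  read 'b': s0 → s1
  read 'b': s1 → s2
  end s2, rejected
w4:
  start at s0
  read 'b': s0 → s1
  read 'b': s1 → s2
  read 'a': s2 → s2
  read 'a': s2 → s2
  read 'a': s2 → s2
  end s2, rejected

w1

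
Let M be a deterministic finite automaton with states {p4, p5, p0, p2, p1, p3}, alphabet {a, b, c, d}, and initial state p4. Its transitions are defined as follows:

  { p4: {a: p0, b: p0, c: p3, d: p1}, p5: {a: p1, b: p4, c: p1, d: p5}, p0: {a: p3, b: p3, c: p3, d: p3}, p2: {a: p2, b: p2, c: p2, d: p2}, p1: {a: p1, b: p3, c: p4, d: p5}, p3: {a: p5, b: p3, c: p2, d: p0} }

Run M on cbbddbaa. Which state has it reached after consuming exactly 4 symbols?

p0

start at p4
read 'c': p4 → p3
read 'b': p3 → p3
read 'b': p3 → p3
read 'd': p3 → p0
After 4 symbols: p0.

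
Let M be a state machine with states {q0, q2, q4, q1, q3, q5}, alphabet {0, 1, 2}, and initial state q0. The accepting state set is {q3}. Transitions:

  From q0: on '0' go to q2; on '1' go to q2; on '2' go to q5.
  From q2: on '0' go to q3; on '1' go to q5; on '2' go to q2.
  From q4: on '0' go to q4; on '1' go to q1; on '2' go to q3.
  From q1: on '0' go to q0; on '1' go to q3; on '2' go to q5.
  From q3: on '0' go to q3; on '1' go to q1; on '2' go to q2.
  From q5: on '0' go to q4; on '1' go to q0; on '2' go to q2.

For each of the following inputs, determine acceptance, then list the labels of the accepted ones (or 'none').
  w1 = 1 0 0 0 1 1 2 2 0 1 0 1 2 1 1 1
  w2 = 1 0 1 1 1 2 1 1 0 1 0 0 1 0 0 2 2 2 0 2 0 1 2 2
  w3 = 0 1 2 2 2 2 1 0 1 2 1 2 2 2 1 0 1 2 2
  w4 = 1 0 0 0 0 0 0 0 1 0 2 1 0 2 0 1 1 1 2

none

w1: Trace: q0 -1-> q2 -0-> q3 -0-> q3 -0-> q3 -1-> q1 -1-> q3 -2-> q2 -2-> q2 -0-> q3 -1-> q1 -0-> q0 -1-> q2 -2-> q2 -1-> q5 -1-> q0 -1-> q2  → end q2, rejected
w2: Trace: q0 -1-> q2 -0-> q3 -1-> q1 -1-> q3 -1-> q1 -2-> q5 -1-> q0 -1-> q2 -0-> q3 -1-> q1 -0-> q0 -0-> q2 -1-> q5 -0-> q4 -0-> q4 -2-> q3 -2-> q2 -2-> q2 -0-> q3 -2-> q2 -0-> q3 -1-> q1 -2-> q5 -2-> q2  → end q2, rejected
w3: Trace: q0 -0-> q2 -1-> q5 -2-> q2 -2-> q2 -2-> q2 -2-> q2 -1-> q5 -0-> q4 -1-> q1 -2-> q5 -1-> q0 -2-> q5 -2-> q2 -2-> q2 -1-> q5 -0-> q4 -1-> q1 -2-> q5 -2-> q2  → end q2, rejected
w4: Trace: q0 -1-> q2 -0-> q3 -0-> q3 -0-> q3 -0-> q3 -0-> q3 -0-> q3 -0-> q3 -1-> q1 -0-> q0 -2-> q5 -1-> q0 -0-> q2 -2-> q2 -0-> q3 -1-> q1 -1-> q3 -1-> q1 -2-> q5  → end q5, rejected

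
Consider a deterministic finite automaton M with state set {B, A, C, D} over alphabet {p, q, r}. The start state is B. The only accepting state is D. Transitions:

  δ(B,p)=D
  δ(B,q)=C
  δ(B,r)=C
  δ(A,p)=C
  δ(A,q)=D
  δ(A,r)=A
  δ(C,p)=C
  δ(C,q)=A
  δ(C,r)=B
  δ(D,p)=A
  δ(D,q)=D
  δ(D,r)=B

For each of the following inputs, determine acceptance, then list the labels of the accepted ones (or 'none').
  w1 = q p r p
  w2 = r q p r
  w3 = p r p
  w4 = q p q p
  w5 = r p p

w1: B → C → C → B → D  → end D, accepted
w2: B → C → A → C → B  → end B, rejected
w3: B → D → B → D  → end D, accepted
w4: B → C → C → A → C  → end C, rejected
w5: B → C → C → C  → end C, rejected

w1, w3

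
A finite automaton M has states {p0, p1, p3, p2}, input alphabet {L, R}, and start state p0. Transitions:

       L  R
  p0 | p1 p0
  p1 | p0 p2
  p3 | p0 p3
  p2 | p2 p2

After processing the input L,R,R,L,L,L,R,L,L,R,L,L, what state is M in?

start at p0
read 'L': p0 → p1
read 'R': p1 → p2
read 'R': p2 → p2
read 'L': p2 → p2
read 'L': p2 → p2
read 'L': p2 → p2
read 'R': p2 → p2
read 'L': p2 → p2
read 'L': p2 → p2
read 'R': p2 → p2
read 'L': p2 → p2
read 'L': p2 → p2

p2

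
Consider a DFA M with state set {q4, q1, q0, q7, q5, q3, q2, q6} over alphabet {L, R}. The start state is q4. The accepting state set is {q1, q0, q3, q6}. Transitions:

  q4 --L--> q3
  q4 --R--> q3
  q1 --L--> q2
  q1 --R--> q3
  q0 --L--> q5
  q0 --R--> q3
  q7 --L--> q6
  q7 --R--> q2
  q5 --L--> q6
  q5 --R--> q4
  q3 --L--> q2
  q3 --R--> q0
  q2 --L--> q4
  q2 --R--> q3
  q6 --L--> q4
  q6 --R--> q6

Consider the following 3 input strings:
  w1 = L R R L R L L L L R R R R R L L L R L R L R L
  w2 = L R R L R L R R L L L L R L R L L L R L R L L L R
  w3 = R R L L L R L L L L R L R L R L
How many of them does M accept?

w1:
  start at q4
  read 'L': q4 → q3
  read 'R': q3 → q0
  read 'R': q0 → q3
  read 'L': q3 → q2
  read 'R': q2 → q3
  read 'L': q3 → q2
  read 'L': q2 → q4
  read 'L': q4 → q3
  read 'L': q3 → q2
  read 'R': q2 → q3
  read 'R': q3 → q0
  read 'R': q0 → q3
  read 'R': q3 → q0
  read 'R': q0 → q3
  read 'L': q3 → q2
  read 'L': q2 → q4
  read 'L': q4 → q3
  read 'R': q3 → q0
  read 'L': q0 → q5
  read 'R': q5 → q4
  read 'L': q4 → q3
  read 'R': q3 → q0
  read 'L': q0 → q5
  end q5, rejected
w2:
  start at q4
  read 'L': q4 → q3
  read 'R': q3 → q0
  read 'R': q0 → q3
  read 'L': q3 → q2
  read 'R': q2 → q3
  read 'L': q3 → q2
  read 'R': q2 → q3
  read 'R': q3 → q0
  read 'L': q0 → q5
  read 'L': q5 → q6
  read 'L': q6 → q4
  read 'L': q4 → q3
  read 'R': q3 → q0
  read 'L': q0 → q5
  read 'R': q5 → q4
  read 'L': q4 → q3
  read 'L': q3 → q2
  read 'L': q2 → q4
  read 'R': q4 → q3
  read 'L': q3 → q2
  read 'R': q2 → q3
  read 'L': q3 → q2
  read 'L': q2 → q4
  read 'L': q4 → q3
  read 'R': q3 → q0
  end q0, accepted
w3:
  start at q4
  read 'R': q4 → q3
  read 'R': q3 → q0
  read 'L': q0 → q5
  read 'L': q5 → q6
  read 'L': q6 → q4
  read 'R': q4 → q3
  read 'L': q3 → q2
  read 'L': q2 → q4
  read 'L': q4 → q3
  read 'L': q3 → q2
  read 'R': q2 → q3
  read 'L': q3 → q2
  read 'R': q2 → q3
  read 'L': q3 → q2
  read 'R': q2 → q3
  read 'L': q3 → q2
  end q2, rejected

1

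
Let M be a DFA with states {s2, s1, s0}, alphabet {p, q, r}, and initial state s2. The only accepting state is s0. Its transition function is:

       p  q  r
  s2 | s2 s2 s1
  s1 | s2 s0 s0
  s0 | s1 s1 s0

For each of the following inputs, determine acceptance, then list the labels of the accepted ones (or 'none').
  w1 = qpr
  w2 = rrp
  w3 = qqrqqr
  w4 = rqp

w3

w1: Trace: s2 -q-> s2 -p-> s2 -r-> s1  → end s1, rejected
w2: Trace: s2 -r-> s1 -r-> s0 -p-> s1  → end s1, rejected
w3: Trace: s2 -q-> s2 -q-> s2 -r-> s1 -q-> s0 -q-> s1 -r-> s0  → end s0, accepted
w4: Trace: s2 -r-> s1 -q-> s0 -p-> s1  → end s1, rejected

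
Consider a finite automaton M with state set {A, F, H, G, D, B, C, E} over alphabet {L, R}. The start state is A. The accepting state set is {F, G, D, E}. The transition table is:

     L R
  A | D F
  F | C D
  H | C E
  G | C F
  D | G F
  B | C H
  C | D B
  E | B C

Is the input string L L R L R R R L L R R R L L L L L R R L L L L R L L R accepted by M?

start at A
read 'L': A → D
read 'L': D → G
read 'R': G → F
read 'L': F → C
read 'R': C → B
read 'R': B → H
read 'R': H → E
read 'L': E → B
read 'L': B → C
read 'R': C → B
read 'R': B → H
read 'R': H → E
read 'L': E → B
read 'L': B → C
read 'L': C → D
read 'L': D → G
read 'L': G → C
read 'R': C → B
read 'R': B → H
read 'L': H → C
read 'L': C → D
read 'L': D → G
read 'L': G → C
read 'R': C → B
read 'L': B → C
read 'L': C → D
read 'R': D → F
End state F is accepting.

Yes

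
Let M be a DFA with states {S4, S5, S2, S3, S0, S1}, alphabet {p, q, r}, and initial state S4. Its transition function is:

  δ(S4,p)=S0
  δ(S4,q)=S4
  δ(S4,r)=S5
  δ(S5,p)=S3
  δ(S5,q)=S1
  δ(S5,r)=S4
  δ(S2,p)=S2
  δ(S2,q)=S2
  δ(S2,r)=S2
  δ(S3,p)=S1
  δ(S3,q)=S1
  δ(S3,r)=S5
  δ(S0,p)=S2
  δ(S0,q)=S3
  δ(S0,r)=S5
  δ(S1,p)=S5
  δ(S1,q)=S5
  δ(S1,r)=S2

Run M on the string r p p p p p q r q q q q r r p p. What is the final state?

S4 → S5 → S3 → S1 → S5 → S3 → S1 → S5 → S4 → S4 → S4 → S4 → S4 → S5 → S4 → S0 → S2

S2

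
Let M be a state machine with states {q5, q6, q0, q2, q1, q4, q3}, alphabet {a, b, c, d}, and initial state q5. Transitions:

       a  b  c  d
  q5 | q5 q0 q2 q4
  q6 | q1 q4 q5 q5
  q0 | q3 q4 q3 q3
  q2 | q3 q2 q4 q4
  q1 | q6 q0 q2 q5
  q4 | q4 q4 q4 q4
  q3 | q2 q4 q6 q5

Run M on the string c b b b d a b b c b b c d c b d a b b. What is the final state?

q4

q5 → q2 → q2 → q2 → q2 → q4 → q4 → q4 → q4 → q4 → q4 → q4 → q4 → q4 → q4 → q4 → q4 → q4 → q4 → q4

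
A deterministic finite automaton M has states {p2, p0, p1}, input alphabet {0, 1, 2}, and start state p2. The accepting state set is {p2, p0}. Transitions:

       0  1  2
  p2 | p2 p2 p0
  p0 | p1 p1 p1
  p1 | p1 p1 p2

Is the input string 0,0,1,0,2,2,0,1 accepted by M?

p2 → p2 → p2 → p2 → p2 → p0 → p1 → p1 → p1
End state p1 is not accepting.

No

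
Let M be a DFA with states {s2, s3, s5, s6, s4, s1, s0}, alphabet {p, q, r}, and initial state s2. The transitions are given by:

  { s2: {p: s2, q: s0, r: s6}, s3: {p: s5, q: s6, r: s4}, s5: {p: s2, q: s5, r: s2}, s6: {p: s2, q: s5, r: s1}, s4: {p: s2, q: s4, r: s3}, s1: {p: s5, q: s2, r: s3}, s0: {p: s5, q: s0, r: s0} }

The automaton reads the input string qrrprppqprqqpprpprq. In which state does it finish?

s5

Trace: s2 -q-> s0 -r-> s0 -r-> s0 -p-> s5 -r-> s2 -p-> s2 -p-> s2 -q-> s0 -p-> s5 -r-> s2 -q-> s0 -q-> s0 -p-> s5 -p-> s2 -r-> s6 -p-> s2 -p-> s2 -r-> s6 -q-> s5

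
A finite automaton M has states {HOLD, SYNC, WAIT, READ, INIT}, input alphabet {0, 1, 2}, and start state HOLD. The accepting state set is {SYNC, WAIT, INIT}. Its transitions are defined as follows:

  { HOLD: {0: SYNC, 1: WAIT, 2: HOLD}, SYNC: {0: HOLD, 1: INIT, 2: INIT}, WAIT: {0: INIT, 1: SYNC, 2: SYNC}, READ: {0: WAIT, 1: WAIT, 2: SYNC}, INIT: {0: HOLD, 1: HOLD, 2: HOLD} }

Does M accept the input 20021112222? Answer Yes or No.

start at HOLD
read '2': HOLD → HOLD
read '0': HOLD → SYNC
read '0': SYNC → HOLD
read '2': HOLD → HOLD
read '1': HOLD → WAIT
read '1': WAIT → SYNC
read '1': SYNC → INIT
read '2': INIT → HOLD
read '2': HOLD → HOLD
read '2': HOLD → HOLD
read '2': HOLD → HOLD
End state HOLD is not accepting.

No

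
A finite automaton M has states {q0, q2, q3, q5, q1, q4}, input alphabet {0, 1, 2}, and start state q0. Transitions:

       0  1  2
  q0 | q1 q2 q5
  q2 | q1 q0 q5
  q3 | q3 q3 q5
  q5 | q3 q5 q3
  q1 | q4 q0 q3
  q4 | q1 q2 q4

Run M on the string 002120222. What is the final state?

q5

q0 → q1 → q4 → q4 → q2 → q5 → q3 → q5 → q3 → q5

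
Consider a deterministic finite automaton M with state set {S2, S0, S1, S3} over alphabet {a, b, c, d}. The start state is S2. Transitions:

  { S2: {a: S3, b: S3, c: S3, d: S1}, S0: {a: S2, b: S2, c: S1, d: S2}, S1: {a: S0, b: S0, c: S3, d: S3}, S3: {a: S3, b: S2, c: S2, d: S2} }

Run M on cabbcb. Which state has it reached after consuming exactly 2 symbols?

S3

Trace: S2 -c-> S3 -a-> S3
After 2 symbols: S3.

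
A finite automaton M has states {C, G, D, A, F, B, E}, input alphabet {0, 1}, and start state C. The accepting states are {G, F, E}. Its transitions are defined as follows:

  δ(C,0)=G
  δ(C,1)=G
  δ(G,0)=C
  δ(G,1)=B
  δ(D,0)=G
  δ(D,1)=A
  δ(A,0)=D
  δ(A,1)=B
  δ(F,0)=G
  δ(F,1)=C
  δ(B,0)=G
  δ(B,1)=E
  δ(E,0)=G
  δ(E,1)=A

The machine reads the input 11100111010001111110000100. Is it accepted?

No

start at C
read '1': C → G
read '1': G → B
read '1': B → E
read '0': E → G
read '0': G → C
read '1': C → G
read '1': G → B
read '1': B → E
read '0': E → G
read '1': G → B
read '0': B → G
read '0': G → C
read '0': C → G
read '1': G → B
read '1': B → E
read '1': E → A
read '1': A → B
read '1': B → E
read '1': E → A
read '0': A → D
read '0': D → G
read '0': G → C
read '0': C → G
read '1': G → B
read '0': B → G
read '0': G → C
End state C is not accepting.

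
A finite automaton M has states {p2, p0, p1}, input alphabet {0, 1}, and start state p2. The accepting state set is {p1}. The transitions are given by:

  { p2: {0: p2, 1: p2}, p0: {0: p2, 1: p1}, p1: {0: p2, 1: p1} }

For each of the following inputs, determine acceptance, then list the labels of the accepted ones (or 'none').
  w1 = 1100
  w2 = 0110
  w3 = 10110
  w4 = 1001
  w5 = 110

none

w1: p2 → p2 → p2 → p2 → p2  → end p2, rejected
w2: p2 → p2 → p2 → p2 → p2  → end p2, rejected
w3: p2 → p2 → p2 → p2 → p2 → p2  → end p2, rejected
w4: p2 → p2 → p2 → p2 → p2  → end p2, rejected
w5: p2 → p2 → p2 → p2  → end p2, rejected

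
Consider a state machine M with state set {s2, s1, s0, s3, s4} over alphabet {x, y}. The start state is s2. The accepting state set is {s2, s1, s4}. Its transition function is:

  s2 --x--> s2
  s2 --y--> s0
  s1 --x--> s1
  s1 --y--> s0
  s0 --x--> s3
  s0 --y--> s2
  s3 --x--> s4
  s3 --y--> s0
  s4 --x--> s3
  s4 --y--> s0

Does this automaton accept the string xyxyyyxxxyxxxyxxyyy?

Trace: s2 -x-> s2 -y-> s0 -x-> s3 -y-> s0 -y-> s2 -y-> s0 -x-> s3 -x-> s4 -x-> s3 -y-> s0 -x-> s3 -x-> s4 -x-> s3 -y-> s0 -x-> s3 -x-> s4 -y-> s0 -y-> s2 -y-> s0
End state s0 is not accepting.

No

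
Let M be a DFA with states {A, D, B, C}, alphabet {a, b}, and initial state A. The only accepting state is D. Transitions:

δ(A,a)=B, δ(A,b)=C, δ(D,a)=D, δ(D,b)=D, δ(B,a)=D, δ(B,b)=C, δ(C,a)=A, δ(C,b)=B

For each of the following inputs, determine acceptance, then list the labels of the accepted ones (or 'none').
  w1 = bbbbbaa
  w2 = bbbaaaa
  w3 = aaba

w2, w3

w1: A → C → B → C → B → C → A → B  → end B, rejected
w2: A → C → B → C → A → B → D → D  → end D, accepted
w3: A → B → D → D → D  → end D, accepted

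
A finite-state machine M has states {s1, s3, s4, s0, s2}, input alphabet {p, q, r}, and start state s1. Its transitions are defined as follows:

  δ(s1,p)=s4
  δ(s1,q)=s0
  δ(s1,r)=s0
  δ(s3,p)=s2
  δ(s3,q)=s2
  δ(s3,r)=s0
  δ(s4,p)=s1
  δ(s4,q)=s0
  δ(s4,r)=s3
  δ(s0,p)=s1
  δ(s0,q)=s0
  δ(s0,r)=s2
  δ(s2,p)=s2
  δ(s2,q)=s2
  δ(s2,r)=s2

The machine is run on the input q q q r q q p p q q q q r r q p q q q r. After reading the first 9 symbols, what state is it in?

s1 → s0 → s0 → s0 → s2 → s2 → s2 → s2 → s2 → s2
After 9 symbols: s2.

s2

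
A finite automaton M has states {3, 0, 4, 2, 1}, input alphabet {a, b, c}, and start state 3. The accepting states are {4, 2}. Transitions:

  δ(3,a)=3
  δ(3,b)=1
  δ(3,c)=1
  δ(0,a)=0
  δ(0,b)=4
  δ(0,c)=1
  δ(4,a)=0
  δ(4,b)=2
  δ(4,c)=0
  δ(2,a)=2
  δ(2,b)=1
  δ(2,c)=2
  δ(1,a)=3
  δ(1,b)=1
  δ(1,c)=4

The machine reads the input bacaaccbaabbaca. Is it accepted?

No

Trace: 3 -b-> 1 -a-> 3 -c-> 1 -a-> 3 -a-> 3 -c-> 1 -c-> 4 -b-> 2 -a-> 2 -a-> 2 -b-> 1 -b-> 1 -a-> 3 -c-> 1 -a-> 3
End state 3 is not accepting.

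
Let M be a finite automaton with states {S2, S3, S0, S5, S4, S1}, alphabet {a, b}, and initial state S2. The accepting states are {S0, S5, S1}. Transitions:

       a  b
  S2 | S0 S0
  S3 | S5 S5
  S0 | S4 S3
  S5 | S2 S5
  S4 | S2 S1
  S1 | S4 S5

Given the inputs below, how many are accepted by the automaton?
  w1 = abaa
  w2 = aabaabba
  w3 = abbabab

w1: Trace: S2 -a-> S0 -b-> S3 -a-> S5 -a-> S2  → end S2, rejected
w2: Trace: S2 -a-> S0 -a-> S4 -b-> S1 -a-> S4 -a-> S2 -b-> S0 -b-> S3 -a-> S5  → end S5, accepted
w3: Trace: S2 -a-> S0 -b-> S3 -b-> S5 -a-> S2 -b-> S0 -a-> S4 -b-> S1  → end S1, accepted

2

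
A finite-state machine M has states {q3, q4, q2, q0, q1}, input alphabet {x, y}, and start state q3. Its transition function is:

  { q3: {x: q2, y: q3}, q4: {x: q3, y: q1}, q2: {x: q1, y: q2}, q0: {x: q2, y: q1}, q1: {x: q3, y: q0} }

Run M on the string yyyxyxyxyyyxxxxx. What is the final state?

q3

Trace: q3 -y-> q3 -y-> q3 -y-> q3 -x-> q2 -y-> q2 -x-> q1 -y-> q0 -x-> q2 -y-> q2 -y-> q2 -y-> q2 -x-> q1 -x-> q3 -x-> q2 -x-> q1 -x-> q3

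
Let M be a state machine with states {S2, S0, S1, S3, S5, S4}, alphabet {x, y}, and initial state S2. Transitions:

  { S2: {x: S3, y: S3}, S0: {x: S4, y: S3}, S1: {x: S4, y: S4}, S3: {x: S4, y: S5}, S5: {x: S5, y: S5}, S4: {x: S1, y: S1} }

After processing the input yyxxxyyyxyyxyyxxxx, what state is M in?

S5

start at S2
read 'y': S2 → S3
read 'y': S3 → S5
read 'x': S5 → S5
read 'x': S5 → S5
read 'x': S5 → S5
read 'y': S5 → S5
read 'y': S5 → S5
read 'y': S5 → S5
read 'x': S5 → S5
read 'y': S5 → S5
read 'y': S5 → S5
read 'x': S5 → S5
read 'y': S5 → S5
read 'y': S5 → S5
read 'x': S5 → S5
read 'x': S5 → S5
read 'x': S5 → S5
read 'x': S5 → S5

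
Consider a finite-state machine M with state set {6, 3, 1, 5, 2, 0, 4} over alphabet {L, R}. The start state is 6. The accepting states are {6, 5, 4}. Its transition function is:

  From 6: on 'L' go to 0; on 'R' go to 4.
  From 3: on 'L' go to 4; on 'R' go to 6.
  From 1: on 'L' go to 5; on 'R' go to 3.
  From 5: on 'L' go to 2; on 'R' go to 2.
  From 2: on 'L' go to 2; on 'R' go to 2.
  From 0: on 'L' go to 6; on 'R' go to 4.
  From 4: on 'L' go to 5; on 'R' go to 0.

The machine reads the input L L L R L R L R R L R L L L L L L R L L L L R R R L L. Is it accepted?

start at 6
read 'L': 6 → 0
read 'L': 0 → 6
read 'L': 6 → 0
read 'R': 0 → 4
read 'L': 4 → 5
read 'R': 5 → 2
read 'L': 2 → 2
read 'R': 2 → 2
read 'R': 2 → 2
read 'L': 2 → 2
read 'R': 2 → 2
read 'L': 2 → 2
read 'L': 2 → 2
read 'L': 2 → 2
read 'L': 2 → 2
read 'L': 2 → 2
read 'L': 2 → 2
read 'R': 2 → 2
read 'L': 2 → 2
read 'L': 2 → 2
read 'L': 2 → 2
read 'L': 2 → 2
read 'R': 2 → 2
read 'R': 2 → 2
read 'R': 2 → 2
read 'L': 2 → 2
read 'L': 2 → 2
End state 2 is not accepting.

No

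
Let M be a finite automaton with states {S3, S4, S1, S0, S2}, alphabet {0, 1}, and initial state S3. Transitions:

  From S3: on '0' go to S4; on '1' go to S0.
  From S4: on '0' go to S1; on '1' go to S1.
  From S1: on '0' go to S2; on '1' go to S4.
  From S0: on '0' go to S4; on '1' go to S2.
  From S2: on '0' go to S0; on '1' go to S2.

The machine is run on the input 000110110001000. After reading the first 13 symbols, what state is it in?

start at S3
read '0': S3 → S4
read '0': S4 → S1
read '0': S1 → S2
read '1': S2 → S2
read '1': S2 → S2
read '0': S2 → S0
read '1': S0 → S2
read '1': S2 → S2
read '0': S2 → S0
read '0': S0 → S4
read '0': S4 → S1
read '1': S1 → S4
read '0': S4 → S1
After 13 symbols: S1.

S1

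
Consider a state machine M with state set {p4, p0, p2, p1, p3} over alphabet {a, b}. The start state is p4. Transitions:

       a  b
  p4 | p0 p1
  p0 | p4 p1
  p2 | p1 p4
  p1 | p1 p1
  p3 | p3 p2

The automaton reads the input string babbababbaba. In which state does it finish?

p1

Trace: p4 -b-> p1 -a-> p1 -b-> p1 -b-> p1 -a-> p1 -b-> p1 -a-> p1 -b-> p1 -b-> p1 -a-> p1 -b-> p1 -a-> p1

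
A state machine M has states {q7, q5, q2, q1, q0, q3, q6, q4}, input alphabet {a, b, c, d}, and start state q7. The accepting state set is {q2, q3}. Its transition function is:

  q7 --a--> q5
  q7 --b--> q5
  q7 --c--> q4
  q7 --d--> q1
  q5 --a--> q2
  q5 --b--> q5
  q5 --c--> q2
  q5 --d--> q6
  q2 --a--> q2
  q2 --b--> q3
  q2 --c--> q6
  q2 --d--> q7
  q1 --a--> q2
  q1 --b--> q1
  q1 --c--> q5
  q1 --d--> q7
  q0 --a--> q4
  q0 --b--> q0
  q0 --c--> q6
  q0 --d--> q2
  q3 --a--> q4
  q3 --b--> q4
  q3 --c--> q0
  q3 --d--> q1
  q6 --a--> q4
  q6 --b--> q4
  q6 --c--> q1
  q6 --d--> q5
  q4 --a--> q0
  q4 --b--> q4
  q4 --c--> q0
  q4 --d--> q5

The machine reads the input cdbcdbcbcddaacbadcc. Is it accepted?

start at q7
read 'c': q7 → q4
read 'd': q4 → q5
read 'b': q5 → q5
read 'c': q5 → q2
read 'd': q2 → q7
read 'b': q7 → q5
read 'c': q5 → q2
read 'b': q2 → q3
read 'c': q3 → q0
read 'd': q0 → q2
read 'd': q2 → q7
read 'a': q7 → q5
read 'a': q5 → q2
read 'c': q2 → q6
read 'b': q6 → q4
read 'a': q4 → q0
read 'd': q0 → q2
read 'c': q2 → q6
read 'c': q6 → q1
End state q1 is not accepting.

No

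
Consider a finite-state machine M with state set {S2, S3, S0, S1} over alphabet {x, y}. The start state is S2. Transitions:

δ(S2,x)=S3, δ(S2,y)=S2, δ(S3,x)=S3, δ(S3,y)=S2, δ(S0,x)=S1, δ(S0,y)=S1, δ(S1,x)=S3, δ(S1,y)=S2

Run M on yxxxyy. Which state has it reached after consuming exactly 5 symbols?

S2 → S2 → S3 → S3 → S3 → S2
After 5 symbols: S2.

S2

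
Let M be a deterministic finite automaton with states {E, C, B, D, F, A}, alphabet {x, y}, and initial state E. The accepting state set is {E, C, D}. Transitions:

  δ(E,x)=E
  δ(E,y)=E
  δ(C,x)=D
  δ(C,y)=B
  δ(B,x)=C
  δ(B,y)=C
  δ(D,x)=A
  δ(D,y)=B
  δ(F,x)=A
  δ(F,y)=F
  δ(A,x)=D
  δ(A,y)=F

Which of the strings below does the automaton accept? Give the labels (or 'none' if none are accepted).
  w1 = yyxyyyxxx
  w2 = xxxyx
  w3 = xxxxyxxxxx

w1: E → E → E → E → E → E → E → E → E → E  → end E, accepted
w2: E → E → E → E → E → E  → end E, accepted
w3: E → E → E → E → E → E → E → E → E → E → E  → end E, accepted

w1, w2, w3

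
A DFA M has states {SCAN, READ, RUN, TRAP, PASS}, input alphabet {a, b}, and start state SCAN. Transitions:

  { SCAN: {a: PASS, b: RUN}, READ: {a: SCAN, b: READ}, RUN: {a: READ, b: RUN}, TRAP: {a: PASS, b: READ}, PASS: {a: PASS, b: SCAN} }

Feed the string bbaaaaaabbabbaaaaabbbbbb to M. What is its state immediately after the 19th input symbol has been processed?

SCAN

start at SCAN
read 'b': SCAN → RUN
read 'b': RUN → RUN
read 'a': RUN → READ
read 'a': READ → SCAN
read 'a': SCAN → PASS
read 'a': PASS → PASS
read 'a': PASS → PASS
read 'a': PASS → PASS
read 'b': PASS → SCAN
read 'b': SCAN → RUN
read 'a': RUN → READ
read 'b': READ → READ
read 'b': READ → READ
read 'a': READ → SCAN
read 'a': SCAN → PASS
read 'a': PASS → PASS
read 'a': PASS → PASS
read 'a': PASS → PASS
read 'b': PASS → SCAN
After 19 symbols: SCAN.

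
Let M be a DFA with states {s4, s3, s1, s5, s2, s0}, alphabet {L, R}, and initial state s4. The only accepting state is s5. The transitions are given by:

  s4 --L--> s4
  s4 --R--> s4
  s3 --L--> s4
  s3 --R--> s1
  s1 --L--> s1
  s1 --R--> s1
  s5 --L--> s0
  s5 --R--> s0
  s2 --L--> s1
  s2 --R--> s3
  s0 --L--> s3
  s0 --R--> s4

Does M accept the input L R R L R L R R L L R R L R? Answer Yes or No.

s4 → s4 → s4 → s4 → s4 → s4 → s4 → s4 → s4 → s4 → s4 → s4 → s4 → s4 → s4
End state s4 is not accepting.

No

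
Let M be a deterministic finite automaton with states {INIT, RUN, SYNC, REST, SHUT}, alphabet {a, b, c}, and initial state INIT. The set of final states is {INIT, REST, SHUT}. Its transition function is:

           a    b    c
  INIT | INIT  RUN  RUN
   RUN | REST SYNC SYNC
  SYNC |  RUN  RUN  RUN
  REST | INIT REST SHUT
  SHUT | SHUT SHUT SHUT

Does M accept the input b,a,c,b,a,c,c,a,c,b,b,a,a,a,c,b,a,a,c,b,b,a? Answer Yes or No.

Yes

Trace: INIT -b-> RUN -a-> REST -c-> SHUT -b-> SHUT -a-> SHUT -c-> SHUT -c-> SHUT -a-> SHUT -c-> SHUT -b-> SHUT -b-> SHUT -a-> SHUT -a-> SHUT -a-> SHUT -c-> SHUT -b-> SHUT -a-> SHUT -a-> SHUT -c-> SHUT -b-> SHUT -b-> SHUT -a-> SHUT
End state SHUT is accepting.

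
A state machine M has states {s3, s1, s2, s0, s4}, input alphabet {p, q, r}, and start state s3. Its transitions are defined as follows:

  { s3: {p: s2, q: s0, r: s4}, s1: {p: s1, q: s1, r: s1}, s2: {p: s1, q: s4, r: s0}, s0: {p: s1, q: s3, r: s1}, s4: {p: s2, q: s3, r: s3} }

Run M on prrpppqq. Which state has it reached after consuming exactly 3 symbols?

Trace: s3 -p-> s2 -r-> s0 -r-> s1
After 3 symbols: s1.

s1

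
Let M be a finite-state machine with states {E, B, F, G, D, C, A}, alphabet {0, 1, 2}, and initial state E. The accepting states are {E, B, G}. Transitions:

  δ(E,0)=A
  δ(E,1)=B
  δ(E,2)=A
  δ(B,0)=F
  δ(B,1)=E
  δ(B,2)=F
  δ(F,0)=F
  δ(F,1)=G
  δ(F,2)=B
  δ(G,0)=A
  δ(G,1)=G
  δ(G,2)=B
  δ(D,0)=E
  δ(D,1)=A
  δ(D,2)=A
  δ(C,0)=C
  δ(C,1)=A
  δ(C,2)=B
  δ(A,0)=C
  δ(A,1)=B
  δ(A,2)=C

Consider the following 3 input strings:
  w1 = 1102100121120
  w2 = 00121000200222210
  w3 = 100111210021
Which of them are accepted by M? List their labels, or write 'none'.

w3

w1: E → B → E → A → C → A → C → C → A → C → A → B → F → F  → end F, rejected
w2: E → A → C → A → C → A → C → C → C → B → F → F → B → F → B → F → G → A  → end A, rejected
w3: E → B → F → F → G → G → G → B → E → A → C → B → E  → end E, accepted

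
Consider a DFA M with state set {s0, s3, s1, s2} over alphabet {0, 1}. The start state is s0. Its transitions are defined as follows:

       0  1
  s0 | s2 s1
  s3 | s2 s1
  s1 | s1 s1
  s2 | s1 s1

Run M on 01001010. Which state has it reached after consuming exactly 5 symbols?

s1

s0 → s2 → s1 → s1 → s1 → s1
After 5 symbols: s1.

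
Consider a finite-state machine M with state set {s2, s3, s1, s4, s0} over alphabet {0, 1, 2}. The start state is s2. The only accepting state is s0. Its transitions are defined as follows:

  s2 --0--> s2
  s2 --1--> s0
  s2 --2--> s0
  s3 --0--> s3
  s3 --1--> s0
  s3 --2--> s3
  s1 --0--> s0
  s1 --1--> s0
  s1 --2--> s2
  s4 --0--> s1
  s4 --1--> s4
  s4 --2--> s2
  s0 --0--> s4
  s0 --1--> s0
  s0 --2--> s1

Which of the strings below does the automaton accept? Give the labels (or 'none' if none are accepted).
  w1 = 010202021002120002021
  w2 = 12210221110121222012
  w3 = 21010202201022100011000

w1: s2 → s2 → s0 → s4 → s2 → s2 → s0 → s4 → s2 → s0 → s4 → s1 → s2 → s0 → s1 → s0 → s4 → s1 → s2 → s2 → s0 → s0  → end s0, accepted
w2: s2 → s0 → s1 → s2 → s0 → s4 → s2 → s0 → s0 → s0 → s0 → s4 → s4 → s2 → s0 → s1 → s2 → s0 → s4 → s4 → s2  → end s2, rejected
w3: s2 → s0 → s0 → s4 → s4 → s1 → s2 → s2 → s0 → s1 → s0 → s0 → s4 → s2 → s0 → s0 → s4 → s1 → s0 → s0 → s0 → s4 → s1 → s0  → end s0, accepted

w1, w3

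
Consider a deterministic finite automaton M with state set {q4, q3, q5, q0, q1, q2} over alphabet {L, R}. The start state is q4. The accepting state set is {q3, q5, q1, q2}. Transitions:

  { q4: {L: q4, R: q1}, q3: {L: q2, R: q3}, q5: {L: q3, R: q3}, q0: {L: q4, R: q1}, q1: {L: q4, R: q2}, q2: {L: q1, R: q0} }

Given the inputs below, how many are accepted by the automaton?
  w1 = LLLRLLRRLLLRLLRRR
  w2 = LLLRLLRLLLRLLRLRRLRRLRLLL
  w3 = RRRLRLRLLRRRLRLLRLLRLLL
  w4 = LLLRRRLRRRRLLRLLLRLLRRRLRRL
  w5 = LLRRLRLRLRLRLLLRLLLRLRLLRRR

1

w1: q4 → q4 → q4 → q4 → q1 → q4 → q4 → q1 → q2 → q1 → q4 → q4 → q1 → q4 → q4 → q1 → q2 → q0  → end q0, rejected
w2: q4 → q4 → q4 → q4 → q1 → q4 → q4 → q1 → q4 → q4 → q4 → q1 → q4 → q4 → q1 → q4 → q1 → q2 → q1 → q2 → q0 → q4 → q1 → q4 → q4 → q4  → end q4, rejected
w3: q4 → q1 → q2 → q0 → q4 → q1 → q4 → q1 → q4 → q4 → q1 → q2 → q0 → q4 → q1 → q4 → q4 → q1 → q4 → q4 → q1 → q4 → q4 → q4  → end q4, rejected
w4: q4 → q4 → q4 → q4 → q1 → q2 → q0 → q4 → q1 → q2 → q0 → q1 → q4 → q4 → q1 → q4 → q4 → q4 → q1 → q4 → q4 → q1 → q2 → q0 → q4 → q1 → q2 → q1  → end q1, accepted
w5: q4 → q4 → q4 → q1 → q2 → q1 → q2 → q1 → q2 → q1 → q2 → q1 → q2 → q1 → q4 → q4 → q1 → q4 → q4 → q4 → q1 → q4 → q1 → q4 → q4 → q1 → q2 → q0  → end q0, rejected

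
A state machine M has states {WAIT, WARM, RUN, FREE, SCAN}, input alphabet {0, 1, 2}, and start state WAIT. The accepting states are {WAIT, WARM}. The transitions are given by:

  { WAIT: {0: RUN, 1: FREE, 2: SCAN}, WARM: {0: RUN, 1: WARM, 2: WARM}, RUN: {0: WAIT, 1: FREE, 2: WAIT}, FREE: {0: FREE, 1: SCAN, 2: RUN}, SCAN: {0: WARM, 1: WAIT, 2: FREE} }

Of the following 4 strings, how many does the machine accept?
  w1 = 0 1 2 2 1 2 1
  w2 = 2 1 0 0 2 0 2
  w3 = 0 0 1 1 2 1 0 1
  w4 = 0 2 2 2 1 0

3

w1: Trace: WAIT -0-> RUN -1-> FREE -2-> RUN -2-> WAIT -1-> FREE -2-> RUN -1-> FREE  → end FREE, rejected
w2: Trace: WAIT -2-> SCAN -1-> WAIT -0-> RUN -0-> WAIT -2-> SCAN -0-> WARM -2-> WARM  → end WARM, accepted
w3: Trace: WAIT -0-> RUN -0-> WAIT -1-> FREE -1-> SCAN -2-> FREE -1-> SCAN -0-> WARM -1-> WARM  → end WARM, accepted
w4: Trace: WAIT -0-> RUN -2-> WAIT -2-> SCAN -2-> FREE -1-> SCAN -0-> WARM  → end WARM, accepted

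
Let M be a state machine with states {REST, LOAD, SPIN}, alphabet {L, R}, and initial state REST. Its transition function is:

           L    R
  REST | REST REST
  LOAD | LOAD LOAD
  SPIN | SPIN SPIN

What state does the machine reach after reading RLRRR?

start at REST
read 'R': REST → REST
read 'L': REST → REST
read 'R': REST → REST
read 'R': REST → REST
read 'R': REST → REST

REST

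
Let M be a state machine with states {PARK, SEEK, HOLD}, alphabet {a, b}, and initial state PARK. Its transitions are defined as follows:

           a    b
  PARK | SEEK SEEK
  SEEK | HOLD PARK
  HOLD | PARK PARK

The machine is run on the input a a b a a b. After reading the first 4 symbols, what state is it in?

PARK → SEEK → HOLD → PARK → SEEK
After 4 symbols: SEEK.

SEEK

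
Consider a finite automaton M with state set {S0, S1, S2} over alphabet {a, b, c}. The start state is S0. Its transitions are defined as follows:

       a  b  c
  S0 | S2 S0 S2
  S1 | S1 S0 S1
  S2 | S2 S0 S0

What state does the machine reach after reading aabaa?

start at S0
read 'a': S0 → S2
read 'a': S2 → S2
read 'b': S2 → S0
read 'a': S0 → S2
read 'a': S2 → S2

S2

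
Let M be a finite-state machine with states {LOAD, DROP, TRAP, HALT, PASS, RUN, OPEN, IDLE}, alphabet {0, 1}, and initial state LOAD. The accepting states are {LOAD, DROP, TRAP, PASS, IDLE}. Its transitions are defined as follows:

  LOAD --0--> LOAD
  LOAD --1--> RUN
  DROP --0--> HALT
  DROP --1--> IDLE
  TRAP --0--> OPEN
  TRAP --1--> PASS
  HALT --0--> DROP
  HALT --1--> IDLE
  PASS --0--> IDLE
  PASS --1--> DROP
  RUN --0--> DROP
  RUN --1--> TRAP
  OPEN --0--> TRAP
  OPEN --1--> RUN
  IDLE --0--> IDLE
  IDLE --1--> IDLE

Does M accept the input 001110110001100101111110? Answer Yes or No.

Trace: LOAD -0-> LOAD -0-> LOAD -1-> RUN -1-> TRAP -1-> PASS -0-> IDLE -1-> IDLE -1-> IDLE -0-> IDLE -0-> IDLE -0-> IDLE -1-> IDLE -1-> IDLE -0-> IDLE -0-> IDLE -1-> IDLE -0-> IDLE -1-> IDLE -1-> IDLE -1-> IDLE -1-> IDLE -1-> IDLE -1-> IDLE -0-> IDLE
End state IDLE is accepting.

Yes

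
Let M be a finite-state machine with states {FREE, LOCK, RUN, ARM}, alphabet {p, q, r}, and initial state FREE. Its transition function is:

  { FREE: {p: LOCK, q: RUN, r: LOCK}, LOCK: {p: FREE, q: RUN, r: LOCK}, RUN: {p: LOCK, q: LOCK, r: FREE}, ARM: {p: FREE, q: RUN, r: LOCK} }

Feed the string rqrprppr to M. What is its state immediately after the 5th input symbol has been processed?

LOCK

Trace: FREE -r-> LOCK -q-> RUN -r-> FREE -p-> LOCK -r-> LOCK
After 5 symbols: LOCK.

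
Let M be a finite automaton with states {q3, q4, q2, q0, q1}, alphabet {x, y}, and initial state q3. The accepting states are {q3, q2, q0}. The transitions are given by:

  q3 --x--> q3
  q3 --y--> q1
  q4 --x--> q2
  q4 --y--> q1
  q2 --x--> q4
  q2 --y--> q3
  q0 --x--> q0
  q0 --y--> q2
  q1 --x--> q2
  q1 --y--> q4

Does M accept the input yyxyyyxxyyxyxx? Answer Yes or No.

Trace: q3 -y-> q1 -y-> q4 -x-> q2 -y-> q3 -y-> q1 -y-> q4 -x-> q2 -x-> q4 -y-> q1 -y-> q4 -x-> q2 -y-> q3 -x-> q3 -x-> q3
End state q3 is accepting.

Yes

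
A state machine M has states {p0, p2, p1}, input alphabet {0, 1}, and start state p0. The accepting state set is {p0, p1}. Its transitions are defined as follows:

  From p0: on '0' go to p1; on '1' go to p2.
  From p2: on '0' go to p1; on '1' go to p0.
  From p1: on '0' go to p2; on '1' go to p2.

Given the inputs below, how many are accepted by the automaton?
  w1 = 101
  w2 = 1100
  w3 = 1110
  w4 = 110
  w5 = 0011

2

w1: Trace: p0 -1-> p2 -0-> p1 -1-> p2  → end p2, rejected
w2: Trace: p0 -1-> p2 -1-> p0 -0-> p1 -0-> p2  → end p2, rejected
w3: Trace: p0 -1-> p2 -1-> p0 -1-> p2 -0-> p1  → end p1, accepted
w4: Trace: p0 -1-> p2 -1-> p0 -0-> p1  → end p1, accepted
w5: Trace: p0 -0-> p1 -0-> p2 -1-> p0 -1-> p2  → end p2, rejected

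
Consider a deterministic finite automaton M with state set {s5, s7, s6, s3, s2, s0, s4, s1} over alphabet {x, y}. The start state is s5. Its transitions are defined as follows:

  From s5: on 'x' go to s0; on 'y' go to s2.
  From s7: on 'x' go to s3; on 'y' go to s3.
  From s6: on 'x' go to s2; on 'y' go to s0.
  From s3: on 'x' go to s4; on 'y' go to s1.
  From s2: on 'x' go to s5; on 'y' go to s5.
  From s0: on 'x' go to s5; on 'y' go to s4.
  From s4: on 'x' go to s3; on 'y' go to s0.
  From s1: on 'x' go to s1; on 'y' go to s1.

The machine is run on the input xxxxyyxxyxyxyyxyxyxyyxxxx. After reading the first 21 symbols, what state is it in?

Trace: s5 -x-> s0 -x-> s5 -x-> s0 -x-> s5 -y-> s2 -y-> s5 -x-> s0 -x-> s5 -y-> s2 -x-> s5 -y-> s2 -x-> s5 -y-> s2 -y-> s5 -x-> s0 -y-> s4 -x-> s3 -y-> s1 -x-> s1 -y-> s1 -y-> s1
After 21 symbols: s1.

s1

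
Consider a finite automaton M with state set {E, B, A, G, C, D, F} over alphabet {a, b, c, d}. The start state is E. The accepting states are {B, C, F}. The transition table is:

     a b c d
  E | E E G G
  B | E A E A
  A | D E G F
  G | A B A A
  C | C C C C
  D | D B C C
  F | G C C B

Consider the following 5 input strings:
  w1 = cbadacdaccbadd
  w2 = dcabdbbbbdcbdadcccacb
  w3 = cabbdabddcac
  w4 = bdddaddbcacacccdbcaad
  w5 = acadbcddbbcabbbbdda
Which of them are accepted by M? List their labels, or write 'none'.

w1: E → G → B → E → G → A → G → A → D → C → C → C → C → C → C  → end C, accepted
w2: E → G → A → D → B → A → E → E → E → E → G → A → E → G → A → F → C → C → C → C → C → C  → end C, accepted
w3: E → G → A → E → E → G → A → E → G → A → G → A → G  → end G, rejected
w4: E → E → G → A → F → G → A → F → C → C → C → C → C → C → C → C → C → C → C → C → C → C  → end C, accepted
w5: E → E → G → A → F → C → C → C → C → C → C → C → C → C → C → C → C → C → C → C  → end C, accepted

w1, w2, w4, w5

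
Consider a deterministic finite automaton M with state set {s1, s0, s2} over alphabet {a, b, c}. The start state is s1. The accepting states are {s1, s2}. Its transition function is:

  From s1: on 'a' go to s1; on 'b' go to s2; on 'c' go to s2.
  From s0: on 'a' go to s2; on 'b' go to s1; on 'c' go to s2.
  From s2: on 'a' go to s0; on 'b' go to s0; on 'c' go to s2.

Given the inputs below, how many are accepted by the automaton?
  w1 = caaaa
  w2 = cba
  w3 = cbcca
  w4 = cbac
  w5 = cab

4

w1: Trace: s1 -c-> s2 -a-> s0 -a-> s2 -a-> s0 -a-> s2  → end s2, accepted
w2: Trace: s1 -c-> s2 -b-> s0 -a-> s2  → end s2, accepted
w3: Trace: s1 -c-> s2 -b-> s0 -c-> s2 -c-> s2 -a-> s0  → end s0, rejected
w4: Trace: s1 -c-> s2 -b-> s0 -a-> s2 -c-> s2  → end s2, accepted
w5: Trace: s1 -c-> s2 -a-> s0 -b-> s1  → end s1, accepted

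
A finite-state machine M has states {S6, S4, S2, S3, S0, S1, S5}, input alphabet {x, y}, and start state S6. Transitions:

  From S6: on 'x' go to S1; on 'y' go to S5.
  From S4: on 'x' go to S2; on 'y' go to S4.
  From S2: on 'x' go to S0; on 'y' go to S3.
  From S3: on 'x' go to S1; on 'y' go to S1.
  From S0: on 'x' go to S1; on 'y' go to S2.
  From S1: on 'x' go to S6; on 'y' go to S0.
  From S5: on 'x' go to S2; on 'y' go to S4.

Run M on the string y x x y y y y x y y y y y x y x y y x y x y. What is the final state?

S6 → S5 → S2 → S0 → S2 → S3 → S1 → S0 → S1 → S0 → S2 → S3 → S1 → S0 → S1 → S0 → S1 → S0 → S2 → S0 → S2 → S0 → S2

S2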